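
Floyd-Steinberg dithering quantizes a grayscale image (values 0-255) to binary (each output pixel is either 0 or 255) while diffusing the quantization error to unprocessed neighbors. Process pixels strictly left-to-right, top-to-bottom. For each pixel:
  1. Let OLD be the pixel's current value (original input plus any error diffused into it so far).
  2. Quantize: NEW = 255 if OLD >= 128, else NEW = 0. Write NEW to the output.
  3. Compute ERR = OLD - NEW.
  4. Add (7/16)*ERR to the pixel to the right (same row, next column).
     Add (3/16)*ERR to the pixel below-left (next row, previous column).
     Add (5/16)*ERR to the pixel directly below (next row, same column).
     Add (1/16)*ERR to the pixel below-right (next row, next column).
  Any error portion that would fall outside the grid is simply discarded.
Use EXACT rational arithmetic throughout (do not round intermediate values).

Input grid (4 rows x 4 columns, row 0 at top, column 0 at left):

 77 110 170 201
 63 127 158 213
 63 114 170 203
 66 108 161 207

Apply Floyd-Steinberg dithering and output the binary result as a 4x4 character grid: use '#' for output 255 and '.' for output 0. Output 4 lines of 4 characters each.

Answer: .#.#
.###
..#.
.#.#

Derivation:
(0,0): OLD=77 → NEW=0, ERR=77
(0,1): OLD=2299/16 → NEW=255, ERR=-1781/16
(0,2): OLD=31053/256 → NEW=0, ERR=31053/256
(0,3): OLD=1040667/4096 → NEW=255, ERR=-3813/4096
(1,0): OLD=16945/256 → NEW=0, ERR=16945/256
(1,1): OLD=304599/2048 → NEW=255, ERR=-217641/2048
(1,2): OLD=9324579/65536 → NEW=255, ERR=-7387101/65536
(1,3): OLD=179281509/1048576 → NEW=255, ERR=-88105371/1048576
(2,0): OLD=2089261/32768 → NEW=0, ERR=2089261/32768
(2,1): OLD=96141375/1048576 → NEW=0, ERR=96141375/1048576
(2,2): OLD=319799995/2097152 → NEW=255, ERR=-214973765/2097152
(2,3): OLD=4189292399/33554432 → NEW=0, ERR=4189292399/33554432
(3,0): OLD=1730002141/16777216 → NEW=0, ERR=1730002141/16777216
(3,1): OLD=44702685507/268435456 → NEW=255, ERR=-23748355773/268435456
(3,2): OLD=512823244221/4294967296 → NEW=0, ERR=512823244221/4294967296
(3,3): OLD=20055575258539/68719476736 → NEW=255, ERR=2532108690859/68719476736
Row 0: .#.#
Row 1: .###
Row 2: ..#.
Row 3: .#.#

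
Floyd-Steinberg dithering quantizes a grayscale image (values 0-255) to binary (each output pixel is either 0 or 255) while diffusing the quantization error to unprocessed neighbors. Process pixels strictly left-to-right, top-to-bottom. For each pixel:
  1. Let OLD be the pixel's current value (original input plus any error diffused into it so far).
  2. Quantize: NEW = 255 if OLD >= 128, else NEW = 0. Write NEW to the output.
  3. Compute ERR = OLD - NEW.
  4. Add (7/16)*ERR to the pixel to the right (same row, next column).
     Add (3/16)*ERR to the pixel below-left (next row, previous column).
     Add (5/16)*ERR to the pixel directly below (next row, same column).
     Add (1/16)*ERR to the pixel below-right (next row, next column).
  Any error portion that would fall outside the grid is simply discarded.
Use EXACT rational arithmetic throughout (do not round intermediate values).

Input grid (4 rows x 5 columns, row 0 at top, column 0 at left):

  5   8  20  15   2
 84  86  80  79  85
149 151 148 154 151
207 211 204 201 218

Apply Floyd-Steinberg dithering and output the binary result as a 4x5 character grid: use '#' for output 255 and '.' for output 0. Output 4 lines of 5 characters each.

(0,0): OLD=5 → NEW=0, ERR=5
(0,1): OLD=163/16 → NEW=0, ERR=163/16
(0,2): OLD=6261/256 → NEW=0, ERR=6261/256
(0,3): OLD=105267/4096 → NEW=0, ERR=105267/4096
(0,4): OLD=867941/65536 → NEW=0, ERR=867941/65536
(1,0): OLD=22393/256 → NEW=0, ERR=22393/256
(1,1): OLD=271055/2048 → NEW=255, ERR=-251185/2048
(1,2): OLD=2584699/65536 → NEW=0, ERR=2584699/65536
(1,3): OLD=28389599/262144 → NEW=0, ERR=28389599/262144
(1,4): OLD=579338941/4194304 → NEW=255, ERR=-490208579/4194304
(2,0): OLD=5024597/32768 → NEW=255, ERR=-3331243/32768
(2,1): OLD=84994679/1048576 → NEW=0, ERR=84994679/1048576
(2,2): OLD=3496835109/16777216 → NEW=255, ERR=-781354971/16777216
(2,3): OLD=39733427103/268435456 → NEW=255, ERR=-28717614177/268435456
(2,4): OLD=319720966553/4294967296 → NEW=0, ERR=319720966553/4294967296
(3,0): OLD=3194868869/16777216 → NEW=255, ERR=-1083321211/16777216
(3,1): OLD=25903272865/134217728 → NEW=255, ERR=-8322247775/134217728
(3,2): OLD=632759257147/4294967296 → NEW=255, ERR=-462457403333/4294967296
(3,3): OLD=1129642486691/8589934592 → NEW=255, ERR=-1060790834269/8589934592
(3,4): OLD=24814402028879/137438953472 → NEW=255, ERR=-10232531106481/137438953472
Row 0: .....
Row 1: .#..#
Row 2: #.##.
Row 3: #####

Answer: .....
.#..#
#.##.
#####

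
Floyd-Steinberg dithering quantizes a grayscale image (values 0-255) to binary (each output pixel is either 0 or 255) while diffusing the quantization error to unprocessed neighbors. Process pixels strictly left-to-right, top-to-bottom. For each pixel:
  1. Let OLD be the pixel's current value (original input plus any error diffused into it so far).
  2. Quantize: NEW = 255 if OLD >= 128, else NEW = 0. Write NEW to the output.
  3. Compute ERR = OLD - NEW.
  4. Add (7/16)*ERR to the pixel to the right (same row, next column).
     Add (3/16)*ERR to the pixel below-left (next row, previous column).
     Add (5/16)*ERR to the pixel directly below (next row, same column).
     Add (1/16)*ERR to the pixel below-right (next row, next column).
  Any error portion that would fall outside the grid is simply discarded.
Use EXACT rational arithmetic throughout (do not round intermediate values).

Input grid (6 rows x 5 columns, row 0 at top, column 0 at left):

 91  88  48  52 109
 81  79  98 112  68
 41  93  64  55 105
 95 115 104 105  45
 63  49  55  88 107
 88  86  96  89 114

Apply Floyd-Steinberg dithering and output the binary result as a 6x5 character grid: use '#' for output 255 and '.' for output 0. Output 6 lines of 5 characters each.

Answer: ....#
#.#..
...#.
.#.#.
....#
#.#.#

Derivation:
(0,0): OLD=91 → NEW=0, ERR=91
(0,1): OLD=2045/16 → NEW=0, ERR=2045/16
(0,2): OLD=26603/256 → NEW=0, ERR=26603/256
(0,3): OLD=399213/4096 → NEW=0, ERR=399213/4096
(0,4): OLD=9937915/65536 → NEW=255, ERR=-6773765/65536
(1,0): OLD=34151/256 → NEW=255, ERR=-31129/256
(1,1): OLD=186193/2048 → NEW=0, ERR=186193/2048
(1,2): OLD=12878629/65536 → NEW=255, ERR=-3833051/65536
(1,3): OLD=27258817/262144 → NEW=0, ERR=27258817/262144
(1,4): OLD=366098723/4194304 → NEW=0, ERR=366098723/4194304
(2,0): OLD=656907/32768 → NEW=0, ERR=656907/32768
(2,1): OLD=117036969/1048576 → NEW=0, ERR=117036969/1048576
(2,2): OLD=2008793147/16777216 → NEW=0, ERR=2008793147/16777216
(2,3): OLD=40960247169/268435456 → NEW=255, ERR=-27490794111/268435456
(2,4): OLD=403600627271/4294967296 → NEW=0, ERR=403600627271/4294967296
(3,0): OLD=2050051547/16777216 → NEW=0, ERR=2050051547/16777216
(3,1): OLD=30473055807/134217728 → NEW=255, ERR=-3752464833/134217728
(3,2): OLD=502334624613/4294967296 → NEW=0, ERR=502334624613/4294967296
(3,3): OLD=1282209603517/8589934592 → NEW=255, ERR=-908223717443/8589934592
(3,4): OLD=2983487745297/137438953472 → NEW=0, ERR=2983487745297/137438953472
(4,0): OLD=206036137205/2147483648 → NEW=0, ERR=206036137205/2147483648
(4,1): OLD=7683182977525/68719476736 → NEW=0, ERR=7683182977525/68719476736
(4,2): OLD=130723559126267/1099511627776 → NEW=0, ERR=130723559126267/1099511627776
(4,3): OLD=2082115476417013/17592186044416 → NEW=0, ERR=2082115476417013/17592186044416
(4,4): OLD=44742020826626099/281474976710656 → NEW=255, ERR=-27034098234591181/281474976710656
(5,0): OLD=152772354129663/1099511627776 → NEW=255, ERR=-127603110953217/1099511627776
(5,1): OLD=866011020488509/8796093022208 → NEW=0, ERR=866011020488509/8796093022208
(5,2): OLD=57816878052660901/281474976710656 → NEW=255, ERR=-13959241008556379/281474976710656
(5,3): OLD=105509463580497835/1125899906842624 → NEW=0, ERR=105509463580497835/1125899906842624
(5,4): OLD=2384781100943296233/18014398509481984 → NEW=255, ERR=-2208890518974609687/18014398509481984
Row 0: ....#
Row 1: #.#..
Row 2: ...#.
Row 3: .#.#.
Row 4: ....#
Row 5: #.#.#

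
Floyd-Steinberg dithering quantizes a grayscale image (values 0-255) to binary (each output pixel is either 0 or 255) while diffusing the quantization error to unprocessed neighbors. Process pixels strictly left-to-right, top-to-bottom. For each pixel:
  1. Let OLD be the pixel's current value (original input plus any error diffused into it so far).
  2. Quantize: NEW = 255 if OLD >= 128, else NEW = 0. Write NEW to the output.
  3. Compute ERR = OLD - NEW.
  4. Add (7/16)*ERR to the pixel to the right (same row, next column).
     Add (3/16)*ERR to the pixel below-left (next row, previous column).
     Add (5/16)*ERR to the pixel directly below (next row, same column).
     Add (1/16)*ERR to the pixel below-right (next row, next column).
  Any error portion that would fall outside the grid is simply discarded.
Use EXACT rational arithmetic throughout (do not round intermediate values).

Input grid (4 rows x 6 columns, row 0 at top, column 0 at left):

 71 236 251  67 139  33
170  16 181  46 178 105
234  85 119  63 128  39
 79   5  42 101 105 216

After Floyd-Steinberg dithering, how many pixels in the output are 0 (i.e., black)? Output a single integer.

Answer: 14

Derivation:
(0,0): OLD=71 → NEW=0, ERR=71
(0,1): OLD=4273/16 → NEW=255, ERR=193/16
(0,2): OLD=65607/256 → NEW=255, ERR=327/256
(0,3): OLD=276721/4096 → NEW=0, ERR=276721/4096
(0,4): OLD=11046551/65536 → NEW=255, ERR=-5665129/65536
(0,5): OLD=-5052895/1048576 → NEW=0, ERR=-5052895/1048576
(1,0): OLD=49779/256 → NEW=255, ERR=-15501/256
(1,1): OLD=-4187/2048 → NEW=0, ERR=-4187/2048
(1,2): OLD=12709129/65536 → NEW=255, ERR=-4002551/65536
(1,3): OLD=6360661/262144 → NEW=0, ERR=6360661/262144
(1,4): OLD=2766914527/16777216 → NEW=255, ERR=-1511275553/16777216
(1,5): OLD=15752289385/268435456 → NEW=0, ERR=15752289385/268435456
(2,0): OLD=7035111/32768 → NEW=255, ERR=-1320729/32768
(2,1): OLD=53992925/1048576 → NEW=0, ERR=53992925/1048576
(2,2): OLD=2128419287/16777216 → NEW=0, ERR=2128419287/16777216
(2,3): OLD=14143650271/134217728 → NEW=0, ERR=14143650271/134217728
(2,4): OLD=680635058461/4294967296 → NEW=255, ERR=-414581602019/4294967296
(2,5): OLD=651284987803/68719476736 → NEW=0, ERR=651284987803/68719476736
(3,0): OLD=1276062199/16777216 → NEW=0, ERR=1276062199/16777216
(3,1): OLD=10151545643/134217728 → NEW=0, ERR=10151545643/134217728
(3,2): OLD=147866974705/1073741824 → NEW=255, ERR=-125937190415/1073741824
(3,3): OLD=4978540393491/68719476736 → NEW=0, ERR=4978540393491/68719476736
(3,4): OLD=63163689705779/549755813888 → NEW=0, ERR=63163689705779/549755813888
(3,5): OLD=2315086875191069/8796093022208 → NEW=255, ERR=72083154528029/8796093022208
Output grid:
  Row 0: .##.#.  (3 black, running=3)
  Row 1: #.#.#.  (3 black, running=6)
  Row 2: #...#.  (4 black, running=10)
  Row 3: ..#..#  (4 black, running=14)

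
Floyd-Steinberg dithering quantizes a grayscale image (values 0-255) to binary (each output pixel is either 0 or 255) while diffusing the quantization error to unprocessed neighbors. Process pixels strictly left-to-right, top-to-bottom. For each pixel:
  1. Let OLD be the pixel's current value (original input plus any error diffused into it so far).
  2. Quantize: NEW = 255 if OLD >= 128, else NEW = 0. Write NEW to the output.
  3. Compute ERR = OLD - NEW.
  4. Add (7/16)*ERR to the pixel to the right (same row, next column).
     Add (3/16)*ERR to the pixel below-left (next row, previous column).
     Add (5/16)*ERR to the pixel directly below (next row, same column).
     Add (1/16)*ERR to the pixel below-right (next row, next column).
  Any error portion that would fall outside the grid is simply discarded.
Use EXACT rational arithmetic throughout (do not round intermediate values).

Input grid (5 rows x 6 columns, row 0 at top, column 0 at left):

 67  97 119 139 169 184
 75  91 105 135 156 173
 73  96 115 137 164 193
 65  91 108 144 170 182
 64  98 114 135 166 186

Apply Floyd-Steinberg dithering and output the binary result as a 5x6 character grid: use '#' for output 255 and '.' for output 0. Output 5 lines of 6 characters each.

Answer: ..#.##
.#.#.#
.#.###
..#.#.
.#.#.#

Derivation:
(0,0): OLD=67 → NEW=0, ERR=67
(0,1): OLD=2021/16 → NEW=0, ERR=2021/16
(0,2): OLD=44611/256 → NEW=255, ERR=-20669/256
(0,3): OLD=424661/4096 → NEW=0, ERR=424661/4096
(0,4): OLD=14048211/65536 → NEW=255, ERR=-2663469/65536
(0,5): OLD=174293701/1048576 → NEW=255, ERR=-93093179/1048576
(1,0): OLD=30623/256 → NEW=0, ERR=30623/256
(1,1): OLD=351961/2048 → NEW=255, ERR=-170279/2048
(1,2): OLD=4635213/65536 → NEW=0, ERR=4635213/65536
(1,3): OLD=48673865/262144 → NEW=255, ERR=-18172855/262144
(1,4): OLD=1724761915/16777216 → NEW=0, ERR=1724761915/16777216
(1,5): OLD=50383364909/268435456 → NEW=255, ERR=-18067676371/268435456
(2,0): OLD=3106147/32768 → NEW=0, ERR=3106147/32768
(2,1): OLD=138649841/1048576 → NEW=255, ERR=-128737039/1048576
(2,2): OLD=1093780499/16777216 → NEW=0, ERR=1093780499/16777216
(2,3): OLD=22488853819/134217728 → NEW=255, ERR=-11736666821/134217728
(2,4): OLD=605230221617/4294967296 → NEW=255, ERR=-489986438863/4294967296
(2,5): OLD=8829078878567/68719476736 → NEW=255, ERR=-8694387689113/68719476736
(3,0): OLD=1201291443/16777216 → NEW=0, ERR=1201291443/16777216
(3,1): OLD=13704696119/134217728 → NEW=0, ERR=13704696119/134217728
(3,2): OLD=159961992661/1073741824 → NEW=255, ERR=-113842172459/1073741824
(3,3): OLD=3640205620927/68719476736 → NEW=0, ERR=3640205620927/68719476736
(3,4): OLD=70553582239839/549755813888 → NEW=255, ERR=-69634150301601/549755813888
(3,5): OLD=702956106191665/8796093022208 → NEW=0, ERR=702956106191665/8796093022208
(4,0): OLD=226604699549/2147483648 → NEW=0, ERR=226604699549/2147483648
(4,1): OLD=5520575216377/34359738368 → NEW=255, ERR=-3241158067463/34359738368
(4,2): OLD=61476038710811/1099511627776 → NEW=0, ERR=61476038710811/1099511627776
(4,3): OLD=2562114550238375/17592186044416 → NEW=255, ERR=-1923892891087705/17592186044416
(4,4): OLD=27265761124206103/281474976710656 → NEW=0, ERR=27265761124206103/281474976710656
(4,5): OLD=1105350150596601665/4503599627370496 → NEW=255, ERR=-43067754382874815/4503599627370496
Row 0: ..#.##
Row 1: .#.#.#
Row 2: .#.###
Row 3: ..#.#.
Row 4: .#.#.#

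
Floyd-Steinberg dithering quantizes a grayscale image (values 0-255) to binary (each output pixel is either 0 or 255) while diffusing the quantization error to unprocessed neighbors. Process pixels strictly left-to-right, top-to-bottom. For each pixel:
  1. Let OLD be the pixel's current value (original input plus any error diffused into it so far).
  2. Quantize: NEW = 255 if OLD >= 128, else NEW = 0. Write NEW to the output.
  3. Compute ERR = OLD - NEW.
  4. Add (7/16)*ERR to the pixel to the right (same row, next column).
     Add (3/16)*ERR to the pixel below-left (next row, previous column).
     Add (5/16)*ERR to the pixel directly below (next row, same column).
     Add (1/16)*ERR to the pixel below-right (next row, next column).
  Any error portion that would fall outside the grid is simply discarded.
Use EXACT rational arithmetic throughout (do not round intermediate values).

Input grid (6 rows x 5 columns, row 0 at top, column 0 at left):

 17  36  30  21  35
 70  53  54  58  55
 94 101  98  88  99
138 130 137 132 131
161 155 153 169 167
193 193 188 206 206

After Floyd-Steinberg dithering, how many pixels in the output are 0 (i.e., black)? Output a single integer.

(0,0): OLD=17 → NEW=0, ERR=17
(0,1): OLD=695/16 → NEW=0, ERR=695/16
(0,2): OLD=12545/256 → NEW=0, ERR=12545/256
(0,3): OLD=173831/4096 → NEW=0, ERR=173831/4096
(0,4): OLD=3510577/65536 → NEW=0, ERR=3510577/65536
(1,0): OLD=21365/256 → NEW=0, ERR=21365/256
(1,1): OLD=232115/2048 → NEW=0, ERR=232115/2048
(1,2): OLD=8491567/65536 → NEW=255, ERR=-8220113/65536
(1,3): OLD=7731587/262144 → NEW=0, ERR=7731587/262144
(1,4): OLD=366144553/4194304 → NEW=0, ERR=366144553/4194304
(2,0): OLD=4631137/32768 → NEW=255, ERR=-3724703/32768
(2,1): OLD=71707835/1048576 → NEW=0, ERR=71707835/1048576
(2,2): OLD=1700134897/16777216 → NEW=0, ERR=1700134897/16777216
(2,3): OLD=40286757955/268435456 → NEW=255, ERR=-28164283325/268435456
(2,4): OLD=353135181077/4294967296 → NEW=0, ERR=353135181077/4294967296
(3,0): OLD=1934426833/16777216 → NEW=0, ERR=1934426833/16777216
(3,1): OLD=28683790333/134217728 → NEW=255, ERR=-5541730307/134217728
(3,2): OLD=580701442799/4294967296 → NEW=255, ERR=-514515217681/4294967296
(3,3): OLD=588857727031/8589934592 → NEW=0, ERR=588857727031/8589934592
(3,4): OLD=24756601738419/137438953472 → NEW=255, ERR=-10290331396941/137438953472
(4,0): OLD=406496749727/2147483648 → NEW=255, ERR=-141111580513/2147483648
(4,1): OLD=6740947533983/68719476736 → NEW=0, ERR=6740947533983/68719476736
(4,2): OLD=185545913904689/1099511627776 → NEW=255, ERR=-94829551178191/1099511627776
(4,3): OLD=2307457679305887/17592186044416 → NEW=255, ERR=-2178549762020193/17592186044416
(4,4): OLD=26376641307455449/281474976710656 → NEW=0, ERR=26376641307455449/281474976710656
(5,0): OLD=209850733880637/1099511627776 → NEW=255, ERR=-70524731202243/1099511627776
(5,1): OLD=1542078404058999/8796093022208 → NEW=255, ERR=-700925316604041/8796093022208
(5,2): OLD=30708010377530543/281474976710656 → NEW=0, ERR=30708010377530543/281474976710656
(5,3): OLD=255816793435042497/1125899906842624 → NEW=255, ERR=-31287682809826623/1125899906842624
(5,4): OLD=3880057954664318971/18014398509481984 → NEW=255, ERR=-713613665253586949/18014398509481984
Output grid:
  Row 0: .....  (5 black, running=5)
  Row 1: ..#..  (4 black, running=9)
  Row 2: #..#.  (3 black, running=12)
  Row 3: .##.#  (2 black, running=14)
  Row 4: #.##.  (2 black, running=16)
  Row 5: ##.##  (1 black, running=17)

Answer: 17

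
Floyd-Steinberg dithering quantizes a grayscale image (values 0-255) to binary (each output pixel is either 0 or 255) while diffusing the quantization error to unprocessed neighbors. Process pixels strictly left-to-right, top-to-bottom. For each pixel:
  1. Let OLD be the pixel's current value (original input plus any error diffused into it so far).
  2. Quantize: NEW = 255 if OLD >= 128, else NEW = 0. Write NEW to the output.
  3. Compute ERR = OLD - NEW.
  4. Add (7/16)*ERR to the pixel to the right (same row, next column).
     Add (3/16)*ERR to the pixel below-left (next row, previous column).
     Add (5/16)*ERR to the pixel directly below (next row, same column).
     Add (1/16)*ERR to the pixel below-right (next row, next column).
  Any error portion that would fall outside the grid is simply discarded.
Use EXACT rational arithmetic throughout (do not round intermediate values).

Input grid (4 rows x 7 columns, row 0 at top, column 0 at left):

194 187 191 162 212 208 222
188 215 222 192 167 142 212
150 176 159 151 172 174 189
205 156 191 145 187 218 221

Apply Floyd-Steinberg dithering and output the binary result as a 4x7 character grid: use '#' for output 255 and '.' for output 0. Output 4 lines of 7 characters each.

(0,0): OLD=194 → NEW=255, ERR=-61
(0,1): OLD=2565/16 → NEW=255, ERR=-1515/16
(0,2): OLD=38291/256 → NEW=255, ERR=-26989/256
(0,3): OLD=474629/4096 → NEW=0, ERR=474629/4096
(0,4): OLD=17216035/65536 → NEW=255, ERR=504355/65536
(0,5): OLD=221634293/1048576 → NEW=255, ERR=-45752587/1048576
(0,6): OLD=3404273843/16777216 → NEW=255, ERR=-873916237/16777216
(1,0): OLD=38703/256 → NEW=255, ERR=-26577/256
(1,1): OLD=238409/2048 → NEW=0, ERR=238409/2048
(1,2): OLD=16763645/65536 → NEW=255, ERR=51965/65536
(1,3): OLD=58566137/262144 → NEW=255, ERR=-8280583/262144
(1,4): OLD=2594534411/16777216 → NEW=255, ERR=-1683655669/16777216
(1,5): OLD=10089702139/134217728 → NEW=0, ERR=10089702139/134217728
(1,6): OLD=485081467733/2147483648 → NEW=255, ERR=-62526862507/2147483648
(2,0): OLD=4567347/32768 → NEW=255, ERR=-3788493/32768
(2,1): OLD=163008097/1048576 → NEW=255, ERR=-104378783/1048576
(2,2): OLD=1963781475/16777216 → NEW=0, ERR=1963781475/16777216
(2,3): OLD=23296386827/134217728 → NEW=255, ERR=-10929133813/134217728
(2,4): OLD=125773235963/1073741824 → NEW=0, ERR=125773235963/1073741824
(2,5): OLD=8143507437481/34359738368 → NEW=255, ERR=-618225846359/34359738368
(2,6): OLD=97157082647343/549755813888 → NEW=255, ERR=-43030649894097/549755813888
(3,0): OLD=2520034051/16777216 → NEW=255, ERR=-1758156029/16777216
(3,1): OLD=12585086151/134217728 → NEW=0, ERR=12585086151/134217728
(3,2): OLD=265334176581/1073741824 → NEW=255, ERR=-8469988539/1073741824
(3,3): OLD=624406870419/4294967296 → NEW=255, ERR=-470809790061/4294967296
(3,4): OLD=91910170912515/549755813888 → NEW=255, ERR=-48277561628925/549755813888
(3,5): OLD=732725613430457/4398046511104 → NEW=255, ERR=-388776246901063/4398046511104
(3,6): OLD=11029699830858471/70368744177664 → NEW=255, ERR=-6914329934445849/70368744177664
Row 0: ###.###
Row 1: #.###.#
Row 2: ##.#.##
Row 3: #.#####

Answer: ###.###
#.###.#
##.#.##
#.#####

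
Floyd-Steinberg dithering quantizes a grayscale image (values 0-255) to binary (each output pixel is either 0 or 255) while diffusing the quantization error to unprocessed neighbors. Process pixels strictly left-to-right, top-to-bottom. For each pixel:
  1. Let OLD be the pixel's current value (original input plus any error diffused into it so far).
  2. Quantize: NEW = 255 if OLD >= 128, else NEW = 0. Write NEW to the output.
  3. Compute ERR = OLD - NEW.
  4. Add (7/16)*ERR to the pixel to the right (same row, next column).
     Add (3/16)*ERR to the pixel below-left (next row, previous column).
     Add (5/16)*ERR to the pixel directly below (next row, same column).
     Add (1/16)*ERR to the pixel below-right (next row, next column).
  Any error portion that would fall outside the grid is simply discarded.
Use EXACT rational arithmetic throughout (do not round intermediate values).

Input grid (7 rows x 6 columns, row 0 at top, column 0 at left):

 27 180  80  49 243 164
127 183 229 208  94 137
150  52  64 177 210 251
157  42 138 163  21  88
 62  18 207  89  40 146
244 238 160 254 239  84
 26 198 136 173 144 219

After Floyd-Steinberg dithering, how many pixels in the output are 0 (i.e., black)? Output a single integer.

Answer: 18

Derivation:
(0,0): OLD=27 → NEW=0, ERR=27
(0,1): OLD=3069/16 → NEW=255, ERR=-1011/16
(0,2): OLD=13403/256 → NEW=0, ERR=13403/256
(0,3): OLD=294525/4096 → NEW=0, ERR=294525/4096
(0,4): OLD=17986923/65536 → NEW=255, ERR=1275243/65536
(0,5): OLD=180893165/1048576 → NEW=255, ERR=-86493715/1048576
(1,0): OLD=31639/256 → NEW=0, ERR=31639/256
(1,1): OLD=468641/2048 → NEW=255, ERR=-53599/2048
(1,2): OLD=15954357/65536 → NEW=255, ERR=-757323/65536
(1,3): OLD=60905361/262144 → NEW=255, ERR=-5941359/262144
(1,4): OLD=1328636947/16777216 → NEW=0, ERR=1328636947/16777216
(1,5): OLD=39483081109/268435456 → NEW=255, ERR=-28967960171/268435456
(2,0): OLD=6019963/32768 → NEW=255, ERR=-2335877/32768
(2,1): OLD=19075449/1048576 → NEW=0, ERR=19075449/1048576
(2,2): OLD=1047945131/16777216 → NEW=0, ERR=1047945131/16777216
(2,3): OLD=28369746451/134217728 → NEW=255, ERR=-5855774189/134217728
(2,4): OLD=833265417145/4294967296 → NEW=255, ERR=-261951243335/4294967296
(2,5): OLD=13437624202143/68719476736 → NEW=255, ERR=-4085842365537/68719476736
(3,0): OLD=2317508939/16777216 → NEW=255, ERR=-1960681141/16777216
(3,1): OLD=511711727/134217728 → NEW=0, ERR=511711727/134217728
(3,2): OLD=163363432829/1073741824 → NEW=255, ERR=-110440732291/1073741824
(3,3): OLD=6654430557111/68719476736 → NEW=0, ERR=6654430557111/68719476736
(3,4): OLD=16729487567447/549755813888 → NEW=0, ERR=16729487567447/549755813888
(3,5): OLD=694199145158073/8796093022208 → NEW=0, ERR=694199145158073/8796093022208
(4,0): OLD=56251875717/2147483648 → NEW=0, ERR=56251875717/2147483648
(4,1): OLD=139563779009/34359738368 → NEW=0, ERR=139563779009/34359738368
(4,2): OLD=214437053598195/1099511627776 → NEW=255, ERR=-65938411484685/1099511627776
(4,3): OLD=1623775737667807/17592186044416 → NEW=0, ERR=1623775737667807/17592186044416
(4,4): OLD=31170876336461263/281474976710656 → NEW=0, ERR=31170876336461263/281474976710656
(4,5): OLD=995359040811145801/4503599627370496 → NEW=255, ERR=-153058864168330679/4503599627370496
(5,0): OLD=139059259983059/549755813888 → NEW=255, ERR=-1128472558381/549755813888
(5,1): OLD=4024457593308163/17592186044416 → NEW=255, ERR=-461549848017917/17592186044416
(5,2): OLD=20736429143330385/140737488355328 → NEW=255, ERR=-15151630387278255/140737488355328
(5,3): OLD=1138325934612939403/4503599627370496 → NEW=255, ERR=-10091970366537077/4503599627370496
(5,4): OLD=2450162660719235595/9007199254740992 → NEW=255, ERR=153326850760282635/9007199254740992
(5,5): OLD=12645843154777325319/144115188075855872 → NEW=0, ERR=12645843154777325319/144115188075855872
(6,0): OLD=5753144241082345/281474976710656 → NEW=0, ERR=5753144241082345/281474976710656
(6,1): OLD=803573187791940661/4503599627370496 → NEW=255, ERR=-344844717187535819/4503599627370496
(6,2): OLD=1203306558672182445/18014398509481984 → NEW=0, ERR=1203306558672182445/18014398509481984
(6,3): OLD=57065713992610746457/288230376151711744 → NEW=255, ERR=-16433031926075748263/288230376151711744
(6,4): OLD=648813032117864420921/4611686018427387904 → NEW=255, ERR=-527166902581119494599/4611686018427387904
(6,5): OLD=14571017742855367513583/73786976294838206464 → NEW=255, ERR=-4244661212328375134737/73786976294838206464
Output grid:
  Row 0: .#..##  (3 black, running=3)
  Row 1: .###.#  (2 black, running=5)
  Row 2: #..###  (2 black, running=7)
  Row 3: #.#...  (4 black, running=11)
  Row 4: ..#..#  (4 black, running=15)
  Row 5: #####.  (1 black, running=16)
  Row 6: .#.###  (2 black, running=18)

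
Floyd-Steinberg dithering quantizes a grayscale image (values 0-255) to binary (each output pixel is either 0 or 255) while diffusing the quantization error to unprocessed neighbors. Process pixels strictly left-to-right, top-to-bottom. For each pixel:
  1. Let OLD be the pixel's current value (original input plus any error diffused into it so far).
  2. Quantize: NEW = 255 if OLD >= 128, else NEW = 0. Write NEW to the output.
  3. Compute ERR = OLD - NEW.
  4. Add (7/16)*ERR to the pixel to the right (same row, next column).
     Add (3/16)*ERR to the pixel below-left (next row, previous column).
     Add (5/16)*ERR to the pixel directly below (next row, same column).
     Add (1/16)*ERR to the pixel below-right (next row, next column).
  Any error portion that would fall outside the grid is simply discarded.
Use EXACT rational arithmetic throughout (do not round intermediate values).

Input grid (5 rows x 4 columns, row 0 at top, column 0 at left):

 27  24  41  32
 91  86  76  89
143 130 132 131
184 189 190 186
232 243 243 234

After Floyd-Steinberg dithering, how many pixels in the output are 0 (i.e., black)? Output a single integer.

(0,0): OLD=27 → NEW=0, ERR=27
(0,1): OLD=573/16 → NEW=0, ERR=573/16
(0,2): OLD=14507/256 → NEW=0, ERR=14507/256
(0,3): OLD=232621/4096 → NEW=0, ERR=232621/4096
(1,0): OLD=27175/256 → NEW=0, ERR=27175/256
(1,1): OLD=319377/2048 → NEW=255, ERR=-202863/2048
(1,2): OLD=4145765/65536 → NEW=0, ERR=4145765/65536
(1,3): OLD=144667091/1048576 → NEW=255, ERR=-122719789/1048576
(2,0): OLD=5164235/32768 → NEW=255, ERR=-3191605/32768
(2,1): OLD=78568425/1048576 → NEW=0, ERR=78568425/1048576
(2,2): OLD=328025933/2097152 → NEW=255, ERR=-206747827/2097152
(2,3): OLD=1853862393/33554432 → NEW=0, ERR=1853862393/33554432
(3,0): OLD=2812056219/16777216 → NEW=255, ERR=-1466133861/16777216
(3,1): OLD=40160788549/268435456 → NEW=255, ERR=-28290252731/268435456
(3,2): OLD=550299622075/4294967296 → NEW=255, ERR=-544917038405/4294967296
(3,3): OLD=9730455785885/68719476736 → NEW=255, ERR=-7793010781795/68719476736
(4,0): OLD=794270945599/4294967296 → NEW=255, ERR=-300945714881/4294967296
(4,1): OLD=5159455620285/34359738368 → NEW=255, ERR=-3602277663555/34359738368
(4,2): OLD=142534738142877/1099511627776 → NEW=255, ERR=-137840726940003/1099511627776
(4,3): OLD=2388746821438043/17592186044416 → NEW=255, ERR=-2097260619888037/17592186044416
Output grid:
  Row 0: ....  (4 black, running=4)
  Row 1: .#.#  (2 black, running=6)
  Row 2: #.#.  (2 black, running=8)
  Row 3: ####  (0 black, running=8)
  Row 4: ####  (0 black, running=8)

Answer: 8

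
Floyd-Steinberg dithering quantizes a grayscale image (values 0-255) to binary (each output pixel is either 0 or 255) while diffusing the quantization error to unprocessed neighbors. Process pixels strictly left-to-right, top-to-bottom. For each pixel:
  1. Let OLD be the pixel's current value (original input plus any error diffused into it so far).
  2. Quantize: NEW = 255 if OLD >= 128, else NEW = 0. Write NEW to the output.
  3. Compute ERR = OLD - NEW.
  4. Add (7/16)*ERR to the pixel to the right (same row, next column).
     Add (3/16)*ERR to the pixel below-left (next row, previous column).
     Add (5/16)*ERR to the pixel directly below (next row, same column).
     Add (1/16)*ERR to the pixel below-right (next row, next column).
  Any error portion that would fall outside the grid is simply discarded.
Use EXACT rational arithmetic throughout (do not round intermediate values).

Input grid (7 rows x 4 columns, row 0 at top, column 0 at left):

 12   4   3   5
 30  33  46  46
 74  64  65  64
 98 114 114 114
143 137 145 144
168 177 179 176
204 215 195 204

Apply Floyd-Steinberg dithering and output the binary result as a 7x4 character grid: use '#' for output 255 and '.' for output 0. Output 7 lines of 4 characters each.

Answer: ....
....
.#..
.#.#
#.#.
####
#.##

Derivation:
(0,0): OLD=12 → NEW=0, ERR=12
(0,1): OLD=37/4 → NEW=0, ERR=37/4
(0,2): OLD=451/64 → NEW=0, ERR=451/64
(0,3): OLD=8277/1024 → NEW=0, ERR=8277/1024
(1,0): OLD=2271/64 → NEW=0, ERR=2271/64
(1,1): OLD=27385/512 → NEW=0, ERR=27385/512
(1,2): OLD=1207437/16384 → NEW=0, ERR=1207437/16384
(1,3): OLD=21288299/262144 → NEW=0, ERR=21288299/262144
(2,0): OLD=779203/8192 → NEW=0, ERR=779203/8192
(2,1): OLD=36271345/262144 → NEW=255, ERR=-30575375/262144
(2,2): OLD=29135389/524288 → NEW=0, ERR=29135389/524288
(2,3): OLD=992339609/8388608 → NEW=0, ERR=992339609/8388608
(3,0): OLD=443988147/4194304 → NEW=0, ERR=443988147/4194304
(3,1): OLD=9410498797/67108864 → NEW=255, ERR=-7702261523/67108864
(3,2): OLD=103126240851/1073741824 → NEW=0, ERR=103126240851/1073741824
(3,3): OLD=3375155399365/17179869184 → NEW=255, ERR=-1005711242555/17179869184
(4,0): OLD=165957348023/1073741824 → NEW=255, ERR=-107846817097/1073741824
(4,1): OLD=702786562437/8589934592 → NEW=0, ERR=702786562437/8589934592
(4,2): OLD=52957494971525/274877906944 → NEW=255, ERR=-17136371299195/274877906944
(4,3): OLD=459307516758067/4398046511104 → NEW=0, ERR=459307516758067/4398046511104
(5,0): OLD=20884231186727/137438953472 → NEW=255, ERR=-14162701948633/137438953472
(5,1): OLD=613604356100049/4398046511104 → NEW=255, ERR=-507897504231471/4398046511104
(5,2): OLD=293986320140247/2199023255552 → NEW=255, ERR=-266764610025513/2199023255552
(5,3): OLD=10672550077914897/70368744177664 → NEW=255, ERR=-7271479687389423/70368744177664
(6,0): OLD=10565498987767763/70368744177664 → NEW=255, ERR=-7378530777536557/70368744177664
(6,1): OLD=116926258229741237/1125899906842624 → NEW=0, ERR=116926258229741237/1125899906842624
(6,2): OLD=3169321329213913379/18014398509481984 → NEW=255, ERR=-1424350290703992541/18014398509481984
(6,3): OLD=37335715014833784053/288230376151711744 → NEW=255, ERR=-36163030903852710667/288230376151711744
Row 0: ....
Row 1: ....
Row 2: .#..
Row 3: .#.#
Row 4: #.#.
Row 5: ####
Row 6: #.##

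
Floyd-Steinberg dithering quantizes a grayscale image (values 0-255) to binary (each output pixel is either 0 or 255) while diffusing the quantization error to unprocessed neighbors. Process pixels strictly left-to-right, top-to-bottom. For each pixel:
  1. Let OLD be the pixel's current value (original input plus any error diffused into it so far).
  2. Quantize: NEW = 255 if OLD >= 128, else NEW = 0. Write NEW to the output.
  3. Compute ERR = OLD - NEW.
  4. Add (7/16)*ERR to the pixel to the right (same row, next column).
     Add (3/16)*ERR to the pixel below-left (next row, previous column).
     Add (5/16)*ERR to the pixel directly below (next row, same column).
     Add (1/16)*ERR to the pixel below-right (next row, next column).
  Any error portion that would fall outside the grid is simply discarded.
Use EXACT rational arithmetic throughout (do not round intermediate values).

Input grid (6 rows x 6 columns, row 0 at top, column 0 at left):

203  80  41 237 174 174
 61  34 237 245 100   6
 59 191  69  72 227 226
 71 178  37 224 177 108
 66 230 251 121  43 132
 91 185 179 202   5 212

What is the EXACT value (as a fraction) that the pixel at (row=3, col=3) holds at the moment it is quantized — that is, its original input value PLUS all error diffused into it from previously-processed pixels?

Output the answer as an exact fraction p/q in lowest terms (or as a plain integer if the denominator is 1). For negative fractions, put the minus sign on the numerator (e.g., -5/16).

(0,0): OLD=203 → NEW=255, ERR=-52
(0,1): OLD=229/4 → NEW=0, ERR=229/4
(0,2): OLD=4227/64 → NEW=0, ERR=4227/64
(0,3): OLD=272277/1024 → NEW=255, ERR=11157/1024
(0,4): OLD=2928915/16384 → NEW=255, ERR=-1249005/16384
(0,5): OLD=36870021/262144 → NEW=255, ERR=-29976699/262144
(1,0): OLD=3551/64 → NEW=0, ERR=3551/64
(1,1): OLD=43673/512 → NEW=0, ERR=43673/512
(1,2): OLD=4924685/16384 → NEW=255, ERR=746765/16384
(1,3): OLD=16920073/65536 → NEW=255, ERR=208393/65536
(1,4): OLD=238271099/4194304 → NEW=0, ERR=238271099/4194304
(1,5): OLD=-647330323/67108864 → NEW=0, ERR=-647330323/67108864
(2,0): OLD=756387/8192 → NEW=0, ERR=756387/8192
(2,1): OLD=70795953/262144 → NEW=255, ERR=3949233/262144
(2,2): OLD=401654099/4194304 → NEW=0, ERR=401654099/4194304
(2,3): OLD=4308043899/33554432 → NEW=255, ERR=-4248336261/33554432
(2,4): OLD=201595777777/1073741824 → NEW=255, ERR=-72208387343/1073741824
(2,5): OLD=3386402699687/17179869184 → NEW=255, ERR=-994463942233/17179869184
(3,0): OLD=430665203/4194304 → NEW=0, ERR=430665203/4194304
(3,1): OLD=8434102647/33554432 → NEW=255, ERR=-122277513/33554432
(3,2): OLD=11417469077/268435456 → NEW=0, ERR=11417469077/268435456
(3,3): OLD=3374444316927/17179869184 → NEW=255, ERR=-1006422324993/17179869184
Target (3,3): original=224, with diffused error = 3374444316927/17179869184

Answer: 3374444316927/17179869184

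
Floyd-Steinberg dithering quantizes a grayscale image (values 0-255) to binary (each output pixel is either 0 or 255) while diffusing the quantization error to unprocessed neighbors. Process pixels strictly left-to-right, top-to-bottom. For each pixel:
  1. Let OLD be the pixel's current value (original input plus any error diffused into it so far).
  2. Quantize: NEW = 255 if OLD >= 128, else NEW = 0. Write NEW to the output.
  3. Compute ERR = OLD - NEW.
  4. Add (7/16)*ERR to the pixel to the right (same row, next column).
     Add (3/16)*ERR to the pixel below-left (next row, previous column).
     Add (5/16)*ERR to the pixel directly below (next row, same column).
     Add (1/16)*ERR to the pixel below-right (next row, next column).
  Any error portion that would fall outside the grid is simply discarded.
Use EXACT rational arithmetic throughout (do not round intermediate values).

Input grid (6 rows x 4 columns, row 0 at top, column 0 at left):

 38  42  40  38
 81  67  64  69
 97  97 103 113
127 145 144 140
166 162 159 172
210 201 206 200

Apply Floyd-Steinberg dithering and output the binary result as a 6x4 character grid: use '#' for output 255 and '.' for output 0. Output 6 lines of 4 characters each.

Answer: ....
.#..
..#.
##.#
.##.
####

Derivation:
(0,0): OLD=38 → NEW=0, ERR=38
(0,1): OLD=469/8 → NEW=0, ERR=469/8
(0,2): OLD=8403/128 → NEW=0, ERR=8403/128
(0,3): OLD=136645/2048 → NEW=0, ERR=136645/2048
(1,0): OLD=13295/128 → NEW=0, ERR=13295/128
(1,1): OLD=148937/1024 → NEW=255, ERR=-112183/1024
(1,2): OLD=1728829/32768 → NEW=0, ERR=1728829/32768
(1,3): OLD=61360443/524288 → NEW=0, ERR=61360443/524288
(2,0): OLD=1784499/16384 → NEW=0, ERR=1784499/16384
(2,1): OLD=66479649/524288 → NEW=0, ERR=66479649/524288
(2,2): OLD=199291765/1048576 → NEW=255, ERR=-68095115/1048576
(2,3): OLD=2088086561/16777216 → NEW=0, ERR=2088086561/16777216
(3,0): OLD=1550312003/8388608 → NEW=255, ERR=-588783037/8388608
(3,1): OLD=19937841949/134217728 → NEW=255, ERR=-14287678691/134217728
(3,2): OLD=232775888483/2147483648 → NEW=0, ERR=232775888483/2147483648
(3,3): OLD=7636711194421/34359738368 → NEW=255, ERR=-1125022089419/34359738368
(4,0): OLD=266516606535/2147483648 → NEW=0, ERR=266516606535/2147483648
(4,1): OLD=3418239387029/17179869184 → NEW=255, ERR=-962627254891/17179869184
(4,2): OLD=85523751905205/549755813888 → NEW=255, ERR=-54663980636235/549755813888
(4,3): OLD=1099868995664259/8796093022208 → NEW=0, ERR=1099868995664259/8796093022208
(5,0): OLD=65497142954967/274877906944 → NEW=255, ERR=-4596723315753/274877906944
(5,1): OLD=1453876519624961/8796093022208 → NEW=255, ERR=-789127201038079/8796093022208
(5,2): OLD=684426736735025/4398046511104 → NEW=255, ERR=-437075123596495/4398046511104
(5,3): OLD=26653167228856205/140737488355328 → NEW=255, ERR=-9234892301752435/140737488355328
Row 0: ....
Row 1: .#..
Row 2: ..#.
Row 3: ##.#
Row 4: .##.
Row 5: ####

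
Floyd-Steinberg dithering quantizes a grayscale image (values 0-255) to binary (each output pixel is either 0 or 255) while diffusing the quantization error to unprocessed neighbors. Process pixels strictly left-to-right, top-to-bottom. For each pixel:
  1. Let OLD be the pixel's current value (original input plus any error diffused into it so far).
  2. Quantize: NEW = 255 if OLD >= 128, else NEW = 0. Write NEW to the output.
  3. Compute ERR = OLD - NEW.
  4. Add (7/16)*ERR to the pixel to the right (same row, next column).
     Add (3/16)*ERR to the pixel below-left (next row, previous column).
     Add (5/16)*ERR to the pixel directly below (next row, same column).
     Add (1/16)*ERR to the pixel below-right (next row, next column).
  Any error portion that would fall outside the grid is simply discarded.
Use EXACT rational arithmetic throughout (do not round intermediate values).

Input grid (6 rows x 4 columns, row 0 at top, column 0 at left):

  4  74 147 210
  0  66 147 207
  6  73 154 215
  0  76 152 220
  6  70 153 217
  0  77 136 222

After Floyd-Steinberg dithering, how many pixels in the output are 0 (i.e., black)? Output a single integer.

(0,0): OLD=4 → NEW=0, ERR=4
(0,1): OLD=303/4 → NEW=0, ERR=303/4
(0,2): OLD=11529/64 → NEW=255, ERR=-4791/64
(0,3): OLD=181503/1024 → NEW=255, ERR=-79617/1024
(1,0): OLD=989/64 → NEW=0, ERR=989/64
(1,1): OLD=42315/512 → NEW=0, ERR=42315/512
(1,2): OLD=2456295/16384 → NEW=255, ERR=-1721625/16384
(1,3): OLD=34616577/262144 → NEW=255, ERR=-32230143/262144
(2,0): OLD=215657/8192 → NEW=0, ERR=215657/8192
(2,1): OLD=24014419/262144 → NEW=0, ERR=24014419/262144
(2,2): OLD=75158575/524288 → NEW=255, ERR=-58534865/524288
(2,3): OLD=1016413235/8388608 → NEW=0, ERR=1016413235/8388608
(3,0): OLD=106548377/4194304 → NEW=0, ERR=106548377/4194304
(3,1): OLD=6472845447/67108864 → NEW=0, ERR=6472845447/67108864
(3,2): OLD=201597970681/1073741824 → NEW=255, ERR=-72206194439/1073741824
(3,3): OLD=3804752926287/17179869184 → NEW=255, ERR=-576113715633/17179869184
(4,0): OLD=34384857445/1073741824 → NEW=0, ERR=34384857445/1073741824
(4,1): OLD=885885140975/8589934592 → NEW=0, ERR=885885140975/8589934592
(4,2): OLD=48610923468495/274877906944 → NEW=255, ERR=-21482942802225/274877906944
(4,3): OLD=739421610266969/4398046511104 → NEW=255, ERR=-382080250064551/4398046511104
(5,0): OLD=4033049720725/137438953472 → NEW=0, ERR=4033049720725/137438953472
(5,1): OLD=481207595100403/4398046511104 → NEW=0, ERR=481207595100403/4398046511104
(5,2): OLD=328978105989771/2199023255552 → NEW=255, ERR=-231772824175989/2199023255552
(5,3): OLD=10122913333819207/70368744177664 → NEW=255, ERR=-7821116431485113/70368744177664
Output grid:
  Row 0: ..##  (2 black, running=2)
  Row 1: ..##  (2 black, running=4)
  Row 2: ..#.  (3 black, running=7)
  Row 3: ..##  (2 black, running=9)
  Row 4: ..##  (2 black, running=11)
  Row 5: ..##  (2 black, running=13)

Answer: 13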